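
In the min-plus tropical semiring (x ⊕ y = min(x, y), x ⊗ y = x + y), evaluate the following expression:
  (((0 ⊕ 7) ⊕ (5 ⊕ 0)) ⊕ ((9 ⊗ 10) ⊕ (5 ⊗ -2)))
(((0 ⊕ 7) ⊕ (5 ⊕ 0)) ⊕ ((9 ⊗ 10) ⊕ (5 ⊗ -2))) = 0

Expand innermost to outermost. Recall ⊕ takes the minimum of its arguments and ⊗ takes their sum. Working out the expression (((0 ⊕ 7) ⊕ (5 ⊕ 0)) ⊕ ((9 ⊗ 10) ⊕ (5 ⊗ -2))) gives 0.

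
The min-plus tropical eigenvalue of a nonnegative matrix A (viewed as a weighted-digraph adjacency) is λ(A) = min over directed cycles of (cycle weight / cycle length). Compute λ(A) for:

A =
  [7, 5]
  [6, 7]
λ(A) = 11/2

Enumerate directed cycles and compute their means (weight / length). Sample:
  cycle 0 → 0: weight = 7, length = 1, mean = 7/1 ≈ 7.000
  cycle 1 → 1: weight = 7, length = 1, mean = 7/1 ≈ 7.000
  cycle 0 → 1 → 0: weight = 11, length = 2, mean = 11/2 ≈ 5.500
  cycle 1 → 0 → 1: weight = 11, length = 2, mean = 11/2 ≈ 5.500
Minimum mean = 5.500, attained e.g. along the cycle 0 → 1 → 0 with weight 11 and length 2. So λ(A) = 11/2 = 11/2.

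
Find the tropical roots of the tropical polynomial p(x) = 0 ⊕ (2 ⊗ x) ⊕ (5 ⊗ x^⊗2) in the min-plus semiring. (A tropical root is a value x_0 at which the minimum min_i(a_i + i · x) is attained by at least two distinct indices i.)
Roots: {-3, -2}

Each tropical root is a break point of the lower envelope of the lines y = a_i + i · x (there are 3 lines, with slopes 0, 1, ..., 2). Only the lines that attain the minimum somewhere contribute to roots; other lines are dominated. Here the surviving (envelope) indices are i = 2, i = 1, i = 0.
Intersections between consecutive envelope lines give the roots: for adjacent envelope indices i < j the intersection is x = (a_i − a_j) / (j − i). Reading off the sorted break points: {-3, -2}.
Verification: at each break x_0, at least two indices attain the minimum of min_i(a_i + i · x_0).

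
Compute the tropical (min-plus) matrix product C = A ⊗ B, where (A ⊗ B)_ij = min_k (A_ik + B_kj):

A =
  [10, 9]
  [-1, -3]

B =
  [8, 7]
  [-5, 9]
A ⊗ B =
  [4, 17]
  [-8, 6]

Apply the min-plus product entry-by-entry:
  C[0][0] = min over k of (A[0][0] + B[0][0] = 10 + 8 = 18, A[0][1] + B[1][0] = 9 + -5 = 4) = 4 (attained at k = 1)
  C[0][1] = min over k of (A[0][0] + B[0][1] = 10 + 7 = 17, A[0][1] + B[1][1] = 9 + 9 = 18) = 17 (attained at k = 0)
  C[1][0] = min over k of (A[1][0] + B[0][0] = -1 + 8 = 7, A[1][1] + B[1][0] = -3 + -5 = -8) = -8 (attained at k = 1)
  C[1][1] = min over k of (A[1][0] + B[0][1] = -1 + 7 = 6, A[1][1] + B[1][1] = -3 + 9 = 6) = 6 (attained at k = 0)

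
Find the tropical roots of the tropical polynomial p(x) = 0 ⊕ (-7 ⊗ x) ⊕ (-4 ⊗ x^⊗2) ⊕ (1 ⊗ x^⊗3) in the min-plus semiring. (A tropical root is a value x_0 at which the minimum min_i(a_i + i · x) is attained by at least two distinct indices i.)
Roots: {-5, -3, 7}

Each tropical root is a break point of the lower envelope of the lines y = a_i + i · x (there are 4 lines, with slopes 0, 1, ..., 3). Only the lines that attain the minimum somewhere contribute to roots; other lines are dominated. Here the surviving (envelope) indices are i = 3, i = 2, i = 1, i = 0.
Intersections between consecutive envelope lines give the roots: for adjacent envelope indices i < j the intersection is x = (a_i − a_j) / (j − i). Reading off the sorted break points: {-5, -3, 7}.
Verification: at each break x_0, at least two indices attain the minimum of min_i(a_i + i · x_0).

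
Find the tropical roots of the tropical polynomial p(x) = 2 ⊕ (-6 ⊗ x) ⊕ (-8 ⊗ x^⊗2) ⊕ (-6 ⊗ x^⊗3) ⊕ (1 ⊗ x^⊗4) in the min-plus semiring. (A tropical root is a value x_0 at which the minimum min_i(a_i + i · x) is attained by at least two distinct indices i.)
Roots: {-7, -2, 2, 8}

Each tropical root is a break point of the lower envelope of the lines y = a_i + i · x (there are 5 lines, with slopes 0, 1, ..., 4). Only the lines that attain the minimum somewhere contribute to roots; other lines are dominated. Here the surviving (envelope) indices are i = 4, i = 3, i = 2, i = 1, i = 0.
Intersections between consecutive envelope lines give the roots: for adjacent envelope indices i < j the intersection is x = (a_i − a_j) / (j − i). Reading off the sorted break points: {-7, -2, 2, 8}.
Verification: at each break x_0, at least two indices attain the minimum of min_i(a_i + i · x_0).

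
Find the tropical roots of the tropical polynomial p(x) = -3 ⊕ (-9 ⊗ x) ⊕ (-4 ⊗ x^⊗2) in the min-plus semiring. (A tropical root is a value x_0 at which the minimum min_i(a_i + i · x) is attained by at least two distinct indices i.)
Roots: {-5, 6}

Each tropical root is a break point of the lower envelope of the lines y = a_i + i · x (there are 3 lines, with slopes 0, 1, ..., 2). Only the lines that attain the minimum somewhere contribute to roots; other lines are dominated. Here the surviving (envelope) indices are i = 2, i = 1, i = 0.
Intersections between consecutive envelope lines give the roots: for adjacent envelope indices i < j the intersection is x = (a_i − a_j) / (j − i). Reading off the sorted break points: {-5, 6}.
Verification: at each break x_0, at least two indices attain the minimum of min_i(a_i + i · x_0).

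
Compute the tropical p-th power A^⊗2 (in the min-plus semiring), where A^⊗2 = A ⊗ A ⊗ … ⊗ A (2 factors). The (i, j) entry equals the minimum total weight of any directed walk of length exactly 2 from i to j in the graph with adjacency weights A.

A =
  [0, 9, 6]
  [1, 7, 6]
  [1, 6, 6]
A^⊗2 =
  [0, 9, 6]
  [1, 10, 7]
  [1, 10, 7]

Each entry (A^⊗2)_ij equals the minimum over all length-2 walks i = v_0 → v_1 → … → v_2 = j of Σ_t A[v_t][v_{t+1}]. For example, for (i, j) = (0, 2) we minimise over 3 possible intermediate vertex sequences; the minimum is 6, attained along the walk 0 → 0 → 2.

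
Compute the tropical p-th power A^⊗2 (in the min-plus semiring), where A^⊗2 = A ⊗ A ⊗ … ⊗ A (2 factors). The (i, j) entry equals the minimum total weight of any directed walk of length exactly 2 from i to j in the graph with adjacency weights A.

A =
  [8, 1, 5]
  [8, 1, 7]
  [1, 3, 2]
A^⊗2 =
  [6, 2, 7]
  [8, 2, 8]
  [3, 2, 4]

Each entry (A^⊗2)_ij equals the minimum over all length-2 walks i = v_0 → v_1 → … → v_2 = j of Σ_t A[v_t][v_{t+1}]. For example, for (i, j) = (0, 2) we minimise over 3 possible intermediate vertex sequences; the minimum is 7, attained along the walk 0 → 2 → 2.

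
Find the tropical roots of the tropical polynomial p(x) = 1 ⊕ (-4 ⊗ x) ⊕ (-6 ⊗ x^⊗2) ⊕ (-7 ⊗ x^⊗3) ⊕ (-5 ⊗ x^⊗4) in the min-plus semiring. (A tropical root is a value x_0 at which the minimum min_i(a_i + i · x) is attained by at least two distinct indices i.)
Roots: {-2, 1, 2, 5}

Each tropical root is a break point of the lower envelope of the lines y = a_i + i · x (there are 5 lines, with slopes 0, 1, ..., 4). Only the lines that attain the minimum somewhere contribute to roots; other lines are dominated. Here the surviving (envelope) indices are i = 4, i = 3, i = 2, i = 1, i = 0.
Intersections between consecutive envelope lines give the roots: for adjacent envelope indices i < j the intersection is x = (a_i − a_j) / (j − i). Reading off the sorted break points: {-2, 1, 2, 5}.
Verification: at each break x_0, at least two indices attain the minimum of min_i(a_i + i · x_0).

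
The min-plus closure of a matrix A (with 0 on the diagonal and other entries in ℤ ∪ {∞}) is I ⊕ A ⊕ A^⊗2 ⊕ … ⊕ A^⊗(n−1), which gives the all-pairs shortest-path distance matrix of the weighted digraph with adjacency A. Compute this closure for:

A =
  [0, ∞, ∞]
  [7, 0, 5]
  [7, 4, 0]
Closure =
  [0, ∞, ∞]
  [7, 0, 5]
  [7, 4, 0]

This is the Floyd-Warshall all-pairs shortest-path computation. For each intermediate vertex k = 0, 1, …, 2, update dist[i][j] ← min(dist[i][j], dist[i][k] + dist[k][j]). The final matrix gives, for each (i, j), the minimum total weight of any directed path from i to j (possibly empty when i = j).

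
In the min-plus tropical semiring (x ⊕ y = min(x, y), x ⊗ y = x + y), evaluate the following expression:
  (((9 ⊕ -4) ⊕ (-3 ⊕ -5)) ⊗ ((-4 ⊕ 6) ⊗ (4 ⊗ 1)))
(((9 ⊕ -4) ⊕ (-3 ⊕ -5)) ⊗ ((-4 ⊕ 6) ⊗ (4 ⊗ 1))) = -4

Expand innermost to outermost. Recall ⊕ takes the minimum of its arguments and ⊗ takes their sum. Working out the expression (((9 ⊕ -4) ⊕ (-3 ⊕ -5)) ⊗ ((-4 ⊕ 6) ⊗ (4 ⊗ 1))) gives -4.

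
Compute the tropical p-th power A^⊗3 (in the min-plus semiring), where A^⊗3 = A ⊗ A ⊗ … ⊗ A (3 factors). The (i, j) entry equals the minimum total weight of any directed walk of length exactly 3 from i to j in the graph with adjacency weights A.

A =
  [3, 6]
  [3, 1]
A^⊗3 =
  [9, 8]
  [5, 3]

Each entry (A^⊗3)_ij equals the minimum over all length-3 walks i = v_0 → v_1 → … → v_3 = j of Σ_t A[v_t][v_{t+1}]. For example, for (i, j) = (0, 1) we minimise over 4 possible intermediate vertex sequences; the minimum is 8, attained along the walk 0 → 1 → 1 → 1.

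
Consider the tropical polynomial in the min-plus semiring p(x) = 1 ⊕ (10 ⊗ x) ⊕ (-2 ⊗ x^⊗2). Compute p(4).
p(4) = 1

A tropical monomial a ⊗ x^⊗i evaluates to a + i · x. Evaluating each term at x = 4:
  Term 0 contributes 1 + 0 · 4 = 1
  Term 1 contributes 10 + 1 · 4 = 14
  Term 2 contributes -2 + 2 · 4 = 6
p(4) = ⊕ of these = min[1, 14, 6] = 1.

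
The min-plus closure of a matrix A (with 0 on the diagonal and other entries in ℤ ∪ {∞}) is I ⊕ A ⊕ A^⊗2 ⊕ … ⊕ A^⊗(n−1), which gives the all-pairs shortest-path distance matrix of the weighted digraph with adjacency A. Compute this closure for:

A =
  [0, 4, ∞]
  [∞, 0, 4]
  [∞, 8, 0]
Closure =
  [0, 4, 8]
  [∞, 0, 4]
  [∞, 8, 0]

This is the Floyd-Warshall all-pairs shortest-path computation. For each intermediate vertex k = 0, 1, …, 2, update dist[i][j] ← min(dist[i][j], dist[i][k] + dist[k][j]). The final matrix gives, for each (i, j), the minimum total weight of any directed path from i to j (possibly empty when i = j).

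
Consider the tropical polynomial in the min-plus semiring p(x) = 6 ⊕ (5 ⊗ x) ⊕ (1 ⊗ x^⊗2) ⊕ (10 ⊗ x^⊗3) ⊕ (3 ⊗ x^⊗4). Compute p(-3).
p(-3) = -9

A tropical monomial a ⊗ x^⊗i evaluates to a + i · x. Evaluating each term at x = -3:
  Term 0 contributes 6 + 0 · -3 = 6
  Term 1 contributes 5 + 1 · -3 = 2
  Term 2 contributes 1 + 2 · -3 = -5
  Term 3 contributes 10 + 3 · -3 = 1
  Term 4 contributes 3 + 4 · -3 = -9
p(-3) = ⊕ of these = min[6, 2, -5, 1, -9] = -9.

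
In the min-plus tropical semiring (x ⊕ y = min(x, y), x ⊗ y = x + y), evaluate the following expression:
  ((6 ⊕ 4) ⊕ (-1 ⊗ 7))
((6 ⊕ 4) ⊕ (-1 ⊗ 7)) = 4

Expand innermost to outermost. Recall ⊕ takes the minimum of its arguments and ⊗ takes their sum. Working out the expression ((6 ⊕ 4) ⊕ (-1 ⊗ 7)) gives 4.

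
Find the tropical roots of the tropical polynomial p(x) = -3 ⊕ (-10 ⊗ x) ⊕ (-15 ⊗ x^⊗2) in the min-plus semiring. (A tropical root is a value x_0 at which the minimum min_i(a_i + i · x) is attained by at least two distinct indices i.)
Roots: {5, 7}

Each tropical root is a break point of the lower envelope of the lines y = a_i + i · x (there are 3 lines, with slopes 0, 1, ..., 2). Only the lines that attain the minimum somewhere contribute to roots; other lines are dominated. Here the surviving (envelope) indices are i = 2, i = 1, i = 0.
Intersections between consecutive envelope lines give the roots: for adjacent envelope indices i < j the intersection is x = (a_i − a_j) / (j − i). Reading off the sorted break points: {5, 7}.
Verification: at each break x_0, at least two indices attain the minimum of min_i(a_i + i · x_0).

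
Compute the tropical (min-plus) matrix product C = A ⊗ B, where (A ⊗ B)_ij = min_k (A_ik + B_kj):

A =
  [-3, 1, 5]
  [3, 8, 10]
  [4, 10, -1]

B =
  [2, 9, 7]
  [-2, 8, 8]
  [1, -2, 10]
A ⊗ B =
  [-1, 3, 4]
  [5, 8, 10]
  [0, -3, 9]

Apply the min-plus product entry-by-entry:
  C[0][0] = min over k of (A[0][0] + B[0][0] = -3 + 2 = -1, A[0][1] + B[1][0] = 1 + -2 = -1, A[0][2] + B[2][0] = 5 + 1 = 6) = -1 (attained at k = 0)
  C[0][1] = min over k of (A[0][0] + B[0][1] = -3 + 9 = 6, A[0][1] + B[1][1] = 1 + 8 = 9, A[0][2] + B[2][1] = 5 + -2 = 3) = 3 (attained at k = 2)
  C[0][2] = min over k of (A[0][0] + B[0][2] = -3 + 7 = 4, A[0][1] + B[1][2] = 1 + 8 = 9, A[0][2] + B[2][2] = 5 + 10 = 15) = 4 (attained at k = 0)
  C[1][0] = min over k of (A[1][0] + B[0][0] = 3 + 2 = 5, A[1][1] + B[1][0] = 8 + -2 = 6, A[1][2] + B[2][0] = 10 + 1 = 11) = 5 (attained at k = 0)
  C[1][1] = min over k of (A[1][0] + B[0][1] = 3 + 9 = 12, A[1][1] + B[1][1] = 8 + 8 = 16, A[1][2] + B[2][1] = 10 + -2 = 8) = 8 (attained at k = 2)
  C[1][2] = min over k of (A[1][0] + B[0][2] = 3 + 7 = 10, A[1][1] + B[1][2] = 8 + 8 = 16, A[1][2] + B[2][2] = 10 + 10 = 20) = 10 (attained at k = 0)
  C[2][0] = min over k of (A[2][0] + B[0][0] = 4 + 2 = 6, A[2][1] + B[1][0] = 10 + -2 = 8, A[2][2] + B[2][0] = -1 + 1 = 0) = 0 (attained at k = 2)
  C[2][1] = min over k of (A[2][0] + B[0][1] = 4 + 9 = 13, A[2][1] + B[1][1] = 10 + 8 = 18, A[2][2] + B[2][1] = -1 + -2 = -3) = -3 (attained at k = 2)
  C[2][2] = min over k of (A[2][0] + B[0][2] = 4 + 7 = 11, A[2][1] + B[1][2] = 10 + 8 = 18, A[2][2] + B[2][2] = -1 + 10 = 9) = 9 (attained at k = 2)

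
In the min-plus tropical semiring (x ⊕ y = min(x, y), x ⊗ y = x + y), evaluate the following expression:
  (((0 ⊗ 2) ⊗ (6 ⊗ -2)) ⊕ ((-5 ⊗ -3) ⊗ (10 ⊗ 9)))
(((0 ⊗ 2) ⊗ (6 ⊗ -2)) ⊕ ((-5 ⊗ -3) ⊗ (10 ⊗ 9))) = 6

Expand innermost to outermost. Recall ⊕ takes the minimum of its arguments and ⊗ takes their sum. Working out the expression (((0 ⊗ 2) ⊗ (6 ⊗ -2)) ⊕ ((-5 ⊗ -3) ⊗ (10 ⊗ 9))) gives 6.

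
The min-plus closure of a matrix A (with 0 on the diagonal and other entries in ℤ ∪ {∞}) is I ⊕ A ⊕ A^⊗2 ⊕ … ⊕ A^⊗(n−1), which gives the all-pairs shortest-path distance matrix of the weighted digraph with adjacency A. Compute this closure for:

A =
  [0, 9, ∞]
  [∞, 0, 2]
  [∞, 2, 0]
Closure =
  [0, 9, 11]
  [∞, 0, 2]
  [∞, 2, 0]

This is the Floyd-Warshall all-pairs shortest-path computation. For each intermediate vertex k = 0, 1, …, 2, update dist[i][j] ← min(dist[i][j], dist[i][k] + dist[k][j]). The final matrix gives, for each (i, j), the minimum total weight of any directed path from i to j (possibly empty when i = j).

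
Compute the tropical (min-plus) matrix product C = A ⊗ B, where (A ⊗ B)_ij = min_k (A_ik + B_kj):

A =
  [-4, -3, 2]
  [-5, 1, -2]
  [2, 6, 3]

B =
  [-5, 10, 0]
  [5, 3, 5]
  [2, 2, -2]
A ⊗ B =
  [-9, 0, -4]
  [-10, 0, -5]
  [-3, 5, 1]

Apply the min-plus product entry-by-entry:
  C[0][0] = min over k of (A[0][0] + B[0][0] = -4 + -5 = -9, A[0][1] + B[1][0] = -3 + 5 = 2, A[0][2] + B[2][0] = 2 + 2 = 4) = -9 (attained at k = 0)
  C[0][1] = min over k of (A[0][0] + B[0][1] = -4 + 10 = 6, A[0][1] + B[1][1] = -3 + 3 = 0, A[0][2] + B[2][1] = 2 + 2 = 4) = 0 (attained at k = 1)
  C[0][2] = min over k of (A[0][0] + B[0][2] = -4 + 0 = -4, A[0][1] + B[1][2] = -3 + 5 = 2, A[0][2] + B[2][2] = 2 + -2 = 0) = -4 (attained at k = 0)
  C[1][0] = min over k of (A[1][0] + B[0][0] = -5 + -5 = -10, A[1][1] + B[1][0] = 1 + 5 = 6, A[1][2] + B[2][0] = -2 + 2 = 0) = -10 (attained at k = 0)
  C[1][1] = min over k of (A[1][0] + B[0][1] = -5 + 10 = 5, A[1][1] + B[1][1] = 1 + 3 = 4, A[1][2] + B[2][1] = -2 + 2 = 0) = 0 (attained at k = 2)
  C[1][2] = min over k of (A[1][0] + B[0][2] = -5 + 0 = -5, A[1][1] + B[1][2] = 1 + 5 = 6, A[1][2] + B[2][2] = -2 + -2 = -4) = -5 (attained at k = 0)
  C[2][0] = min over k of (A[2][0] + B[0][0] = 2 + -5 = -3, A[2][1] + B[1][0] = 6 + 5 = 11, A[2][2] + B[2][0] = 3 + 2 = 5) = -3 (attained at k = 0)
  C[2][1] = min over k of (A[2][0] + B[0][1] = 2 + 10 = 12, A[2][1] + B[1][1] = 6 + 3 = 9, A[2][2] + B[2][1] = 3 + 2 = 5) = 5 (attained at k = 2)
  C[2][2] = min over k of (A[2][0] + B[0][2] = 2 + 0 = 2, A[2][1] + B[1][2] = 6 + 5 = 11, A[2][2] + B[2][2] = 3 + -2 = 1) = 1 (attained at k = 2)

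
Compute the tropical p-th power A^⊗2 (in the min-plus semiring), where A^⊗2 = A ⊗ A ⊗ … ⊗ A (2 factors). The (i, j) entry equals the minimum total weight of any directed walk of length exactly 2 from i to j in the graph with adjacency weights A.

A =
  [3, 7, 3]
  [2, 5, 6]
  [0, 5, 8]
A^⊗2 =
  [3, 8, 6]
  [5, 9, 5]
  [3, 7, 3]

Each entry (A^⊗2)_ij equals the minimum over all length-2 walks i = v_0 → v_1 → … → v_2 = j of Σ_t A[v_t][v_{t+1}]. For example, for (i, j) = (0, 2) we minimise over 3 possible intermediate vertex sequences; the minimum is 6, attained along the walk 0 → 0 → 2.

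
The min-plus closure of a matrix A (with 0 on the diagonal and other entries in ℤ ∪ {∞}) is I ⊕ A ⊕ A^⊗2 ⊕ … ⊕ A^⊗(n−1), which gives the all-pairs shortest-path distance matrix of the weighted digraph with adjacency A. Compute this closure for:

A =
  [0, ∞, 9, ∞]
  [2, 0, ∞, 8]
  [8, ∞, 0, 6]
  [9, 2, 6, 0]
Closure =
  [0, 17, 9, 15]
  [2, 0, 11, 8]
  [8, 8, 0, 6]
  [4, 2, 6, 0]

This is the Floyd-Warshall all-pairs shortest-path computation. For each intermediate vertex k = 0, 1, …, 3, update dist[i][j] ← min(dist[i][j], dist[i][k] + dist[k][j]). The final matrix gives, for each (i, j), the minimum total weight of any directed path from i to j (possibly empty when i = j).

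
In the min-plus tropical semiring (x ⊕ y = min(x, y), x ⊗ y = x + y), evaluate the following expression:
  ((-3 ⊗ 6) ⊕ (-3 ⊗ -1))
((-3 ⊗ 6) ⊕ (-3 ⊗ -1)) = -4

Expand innermost to outermost. Recall ⊕ takes the minimum of its arguments and ⊗ takes their sum. Working out the expression ((-3 ⊗ 6) ⊕ (-3 ⊗ -1)) gives -4.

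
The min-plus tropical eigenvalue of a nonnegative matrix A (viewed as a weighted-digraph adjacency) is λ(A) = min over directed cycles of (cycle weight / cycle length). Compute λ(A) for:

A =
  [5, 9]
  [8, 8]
λ(A) = 5

Enumerate directed cycles and compute their means (weight / length). Sample:
  cycle 0 → 0: weight = 5, length = 1, mean = 5/1 ≈ 5.000
  cycle 1 → 1: weight = 8, length = 1, mean = 8/1 ≈ 8.000
  cycle 0 → 1 → 0: weight = 17, length = 2, mean = 17/2 ≈ 8.500
  cycle 1 → 0 → 1: weight = 17, length = 2, mean = 17/2 ≈ 8.500
Minimum mean = 5.000, attained e.g. along the cycle 0 → 0 with weight 5 and length 1. So λ(A) = 5/1 = 5.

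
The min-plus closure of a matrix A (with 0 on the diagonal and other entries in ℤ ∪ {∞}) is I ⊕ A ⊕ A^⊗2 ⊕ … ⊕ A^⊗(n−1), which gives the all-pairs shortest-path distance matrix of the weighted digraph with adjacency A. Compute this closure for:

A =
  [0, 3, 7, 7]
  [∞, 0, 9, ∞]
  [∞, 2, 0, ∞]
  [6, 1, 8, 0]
Closure =
  [0, 3, 7, 7]
  [∞, 0, 9, ∞]
  [∞, 2, 0, ∞]
  [6, 1, 8, 0]

This is the Floyd-Warshall all-pairs shortest-path computation. For each intermediate vertex k = 0, 1, …, 3, update dist[i][j] ← min(dist[i][j], dist[i][k] + dist[k][j]). The final matrix gives, for each (i, j), the minimum total weight of any directed path from i to j (possibly empty when i = j).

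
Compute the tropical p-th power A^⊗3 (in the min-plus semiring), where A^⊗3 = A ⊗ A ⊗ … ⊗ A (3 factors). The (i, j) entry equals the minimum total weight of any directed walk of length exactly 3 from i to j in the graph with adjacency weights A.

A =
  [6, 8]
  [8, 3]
A^⊗3 =
  [18, 14]
  [14, 9]

Each entry (A^⊗3)_ij equals the minimum over all length-3 walks i = v_0 → v_1 → … → v_3 = j of Σ_t A[v_t][v_{t+1}]. For example, for (i, j) = (0, 1) we minimise over 4 possible intermediate vertex sequences; the minimum is 14, attained along the walk 0 → 1 → 1 → 1.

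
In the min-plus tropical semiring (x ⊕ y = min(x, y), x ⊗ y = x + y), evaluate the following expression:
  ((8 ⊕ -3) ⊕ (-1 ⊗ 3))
((8 ⊕ -3) ⊕ (-1 ⊗ 3)) = -3

Expand innermost to outermost. Recall ⊕ takes the minimum of its arguments and ⊗ takes their sum. Working out the expression ((8 ⊕ -3) ⊕ (-1 ⊗ 3)) gives -3.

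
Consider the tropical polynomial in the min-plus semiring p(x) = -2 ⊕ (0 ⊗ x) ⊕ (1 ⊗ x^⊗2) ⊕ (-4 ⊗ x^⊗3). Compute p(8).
p(8) = -2

A tropical monomial a ⊗ x^⊗i evaluates to a + i · x. Evaluating each term at x = 8:
  Term 0 contributes -2 + 0 · 8 = -2
  Term 1 contributes 0 + 1 · 8 = 8
  Term 2 contributes 1 + 2 · 8 = 17
  Term 3 contributes -4 + 3 · 8 = 20
p(8) = ⊕ of these = min[-2, 8, 17, 20] = -2.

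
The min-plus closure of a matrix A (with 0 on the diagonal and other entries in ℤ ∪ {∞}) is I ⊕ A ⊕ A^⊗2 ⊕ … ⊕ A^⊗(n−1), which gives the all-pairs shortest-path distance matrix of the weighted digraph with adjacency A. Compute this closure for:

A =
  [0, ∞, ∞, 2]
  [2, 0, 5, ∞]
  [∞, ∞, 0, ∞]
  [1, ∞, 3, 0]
Closure =
  [0, ∞, 5, 2]
  [2, 0, 5, 4]
  [∞, ∞, 0, ∞]
  [1, ∞, 3, 0]

This is the Floyd-Warshall all-pairs shortest-path computation. For each intermediate vertex k = 0, 1, …, 3, update dist[i][j] ← min(dist[i][j], dist[i][k] + dist[k][j]). The final matrix gives, for each (i, j), the minimum total weight of any directed path from i to j (possibly empty when i = j).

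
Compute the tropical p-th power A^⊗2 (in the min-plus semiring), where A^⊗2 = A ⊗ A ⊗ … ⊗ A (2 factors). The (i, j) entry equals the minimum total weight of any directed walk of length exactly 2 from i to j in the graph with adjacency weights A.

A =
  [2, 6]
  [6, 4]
A^⊗2 =
  [4, 8]
  [8, 8]

Each entry (A^⊗2)_ij equals the minimum over all length-2 walks i = v_0 → v_1 → … → v_2 = j of Σ_t A[v_t][v_{t+1}]. For example, for (i, j) = (0, 1) we minimise over 2 possible intermediate vertex sequences; the minimum is 8, attained along the walk 0 → 0 → 1.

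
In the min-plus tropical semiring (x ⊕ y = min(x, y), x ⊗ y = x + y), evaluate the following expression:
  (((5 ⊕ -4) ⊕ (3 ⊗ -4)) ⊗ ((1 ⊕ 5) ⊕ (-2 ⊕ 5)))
(((5 ⊕ -4) ⊕ (3 ⊗ -4)) ⊗ ((1 ⊕ 5) ⊕ (-2 ⊕ 5))) = -6

Expand innermost to outermost. Recall ⊕ takes the minimum of its arguments and ⊗ takes their sum. Working out the expression (((5 ⊕ -4) ⊕ (3 ⊗ -4)) ⊗ ((1 ⊕ 5) ⊕ (-2 ⊕ 5))) gives -6.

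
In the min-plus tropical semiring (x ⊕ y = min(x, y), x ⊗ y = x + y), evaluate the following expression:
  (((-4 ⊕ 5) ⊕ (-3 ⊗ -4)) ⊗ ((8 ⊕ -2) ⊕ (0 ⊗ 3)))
(((-4 ⊕ 5) ⊕ (-3 ⊗ -4)) ⊗ ((8 ⊕ -2) ⊕ (0 ⊗ 3))) = -9

Expand innermost to outermost. Recall ⊕ takes the minimum of its arguments and ⊗ takes their sum. Working out the expression (((-4 ⊕ 5) ⊕ (-3 ⊗ -4)) ⊗ ((8 ⊕ -2) ⊕ (0 ⊗ 3))) gives -9.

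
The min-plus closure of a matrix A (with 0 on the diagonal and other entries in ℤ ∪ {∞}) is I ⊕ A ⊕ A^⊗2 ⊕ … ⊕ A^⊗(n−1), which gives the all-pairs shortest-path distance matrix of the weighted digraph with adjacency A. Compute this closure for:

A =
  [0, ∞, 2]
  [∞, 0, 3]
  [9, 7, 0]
Closure =
  [0, 9, 2]
  [12, 0, 3]
  [9, 7, 0]

This is the Floyd-Warshall all-pairs shortest-path computation. For each intermediate vertex k = 0, 1, …, 2, update dist[i][j] ← min(dist[i][j], dist[i][k] + dist[k][j]). The final matrix gives, for each (i, j), the minimum total weight of any directed path from i to j (possibly empty when i = j).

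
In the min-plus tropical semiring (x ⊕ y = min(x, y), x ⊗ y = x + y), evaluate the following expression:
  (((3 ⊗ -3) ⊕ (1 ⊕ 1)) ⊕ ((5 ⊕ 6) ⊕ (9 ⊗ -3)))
(((3 ⊗ -3) ⊕ (1 ⊕ 1)) ⊕ ((5 ⊕ 6) ⊕ (9 ⊗ -3))) = 0

Expand innermost to outermost. Recall ⊕ takes the minimum of its arguments and ⊗ takes their sum. Working out the expression (((3 ⊗ -3) ⊕ (1 ⊕ 1)) ⊕ ((5 ⊕ 6) ⊕ (9 ⊗ -3))) gives 0.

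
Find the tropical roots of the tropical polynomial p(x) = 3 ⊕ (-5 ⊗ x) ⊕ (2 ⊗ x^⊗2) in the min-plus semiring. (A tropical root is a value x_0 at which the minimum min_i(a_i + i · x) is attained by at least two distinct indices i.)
Roots: {-7, 8}

Each tropical root is a break point of the lower envelope of the lines y = a_i + i · x (there are 3 lines, with slopes 0, 1, ..., 2). Only the lines that attain the minimum somewhere contribute to roots; other lines are dominated. Here the surviving (envelope) indices are i = 2, i = 1, i = 0.
Intersections between consecutive envelope lines give the roots: for adjacent envelope indices i < j the intersection is x = (a_i − a_j) / (j − i). Reading off the sorted break points: {-7, 8}.
Verification: at each break x_0, at least two indices attain the minimum of min_i(a_i + i · x_0).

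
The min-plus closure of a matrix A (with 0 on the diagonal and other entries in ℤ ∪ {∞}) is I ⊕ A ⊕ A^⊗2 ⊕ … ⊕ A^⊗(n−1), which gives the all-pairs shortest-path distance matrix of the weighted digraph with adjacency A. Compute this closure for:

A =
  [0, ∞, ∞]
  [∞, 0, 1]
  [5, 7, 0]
Closure =
  [0, ∞, ∞]
  [6, 0, 1]
  [5, 7, 0]

This is the Floyd-Warshall all-pairs shortest-path computation. For each intermediate vertex k = 0, 1, …, 2, update dist[i][j] ← min(dist[i][j], dist[i][k] + dist[k][j]). The final matrix gives, for each (i, j), the minimum total weight of any directed path from i to j (possibly empty when i = j).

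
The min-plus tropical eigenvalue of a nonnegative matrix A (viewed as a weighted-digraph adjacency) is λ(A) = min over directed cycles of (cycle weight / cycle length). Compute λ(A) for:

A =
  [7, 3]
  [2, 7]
λ(A) = 5/2

Enumerate directed cycles and compute their means (weight / length). Sample:
  cycle 0 → 0: weight = 7, length = 1, mean = 7/1 ≈ 7.000
  cycle 1 → 1: weight = 7, length = 1, mean = 7/1 ≈ 7.000
  cycle 0 → 1 → 0: weight = 5, length = 2, mean = 5/2 ≈ 2.500
  cycle 1 → 0 → 1: weight = 5, length = 2, mean = 5/2 ≈ 2.500
Minimum mean = 2.500, attained e.g. along the cycle 0 → 1 → 0 with weight 5 and length 2. So λ(A) = 5/2 = 5/2.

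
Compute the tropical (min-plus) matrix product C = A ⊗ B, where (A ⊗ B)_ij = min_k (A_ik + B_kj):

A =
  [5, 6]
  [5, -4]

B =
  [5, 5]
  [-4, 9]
A ⊗ B =
  [2, 10]
  [-8, 5]

Apply the min-plus product entry-by-entry:
  C[0][0] = min over k of (A[0][0] + B[0][0] = 5 + 5 = 10, A[0][1] + B[1][0] = 6 + -4 = 2) = 2 (attained at k = 1)
  C[0][1] = min over k of (A[0][0] + B[0][1] = 5 + 5 = 10, A[0][1] + B[1][1] = 6 + 9 = 15) = 10 (attained at k = 0)
  C[1][0] = min over k of (A[1][0] + B[0][0] = 5 + 5 = 10, A[1][1] + B[1][0] = -4 + -4 = -8) = -8 (attained at k = 1)
  C[1][1] = min over k of (A[1][0] + B[0][1] = 5 + 5 = 10, A[1][1] + B[1][1] = -4 + 9 = 5) = 5 (attained at k = 1)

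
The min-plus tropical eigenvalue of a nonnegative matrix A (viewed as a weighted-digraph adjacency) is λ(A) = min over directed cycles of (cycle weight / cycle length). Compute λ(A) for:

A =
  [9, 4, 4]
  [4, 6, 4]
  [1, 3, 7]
λ(A) = 5/2

Enumerate directed cycles and compute their means (weight / length). Sample:
  cycle 0 → 0: weight = 9, length = 1, mean = 9/1 ≈ 9.000
  cycle 1 → 1: weight = 6, length = 1, mean = 6/1 ≈ 6.000
  cycle 2 → 2: weight = 7, length = 1, mean = 7/1 ≈ 7.000
  cycle 0 → 1 → 0: weight = 8, length = 2, mean = 8/2 ≈ 4.000
  cycle 0 → 2 → 0: weight = 5, length = 2, mean = 5/2 ≈ 2.500
  cycle 1 → 0 → 1: weight = 8, length = 2, mean = 8/2 ≈ 4.000
Minimum mean = 2.500, attained e.g. along the cycle 0 → 2 → 0 with weight 5 and length 2. So λ(A) = 5/2 = 5/2.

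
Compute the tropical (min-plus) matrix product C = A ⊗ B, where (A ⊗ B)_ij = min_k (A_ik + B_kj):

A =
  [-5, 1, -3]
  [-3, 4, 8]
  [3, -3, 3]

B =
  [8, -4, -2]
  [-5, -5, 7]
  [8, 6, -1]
A ⊗ B =
  [-4, -9, -7]
  [-1, -7, -5]
  [-8, -8, 1]

Apply the min-plus product entry-by-entry:
  C[0][0] = min over k of (A[0][0] + B[0][0] = -5 + 8 = 3, A[0][1] + B[1][0] = 1 + -5 = -4, A[0][2] + B[2][0] = -3 + 8 = 5) = -4 (attained at k = 1)
  C[0][1] = min over k of (A[0][0] + B[0][1] = -5 + -4 = -9, A[0][1] + B[1][1] = 1 + -5 = -4, A[0][2] + B[2][1] = -3 + 6 = 3) = -9 (attained at k = 0)
  C[0][2] = min over k of (A[0][0] + B[0][2] = -5 + -2 = -7, A[0][1] + B[1][2] = 1 + 7 = 8, A[0][2] + B[2][2] = -3 + -1 = -4) = -7 (attained at k = 0)
  C[1][0] = min over k of (A[1][0] + B[0][0] = -3 + 8 = 5, A[1][1] + B[1][0] = 4 + -5 = -1, A[1][2] + B[2][0] = 8 + 8 = 16) = -1 (attained at k = 1)
  C[1][1] = min over k of (A[1][0] + B[0][1] = -3 + -4 = -7, A[1][1] + B[1][1] = 4 + -5 = -1, A[1][2] + B[2][1] = 8 + 6 = 14) = -7 (attained at k = 0)
  C[1][2] = min over k of (A[1][0] + B[0][2] = -3 + -2 = -5, A[1][1] + B[1][2] = 4 + 7 = 11, A[1][2] + B[2][2] = 8 + -1 = 7) = -5 (attained at k = 0)
  C[2][0] = min over k of (A[2][0] + B[0][0] = 3 + 8 = 11, A[2][1] + B[1][0] = -3 + -5 = -8, A[2][2] + B[2][0] = 3 + 8 = 11) = -8 (attained at k = 1)
  C[2][1] = min over k of (A[2][0] + B[0][1] = 3 + -4 = -1, A[2][1] + B[1][1] = -3 + -5 = -8, A[2][2] + B[2][1] = 3 + 6 = 9) = -8 (attained at k = 1)
  C[2][2] = min over k of (A[2][0] + B[0][2] = 3 + -2 = 1, A[2][1] + B[1][2] = -3 + 7 = 4, A[2][2] + B[2][2] = 3 + -1 = 2) = 1 (attained at k = 0)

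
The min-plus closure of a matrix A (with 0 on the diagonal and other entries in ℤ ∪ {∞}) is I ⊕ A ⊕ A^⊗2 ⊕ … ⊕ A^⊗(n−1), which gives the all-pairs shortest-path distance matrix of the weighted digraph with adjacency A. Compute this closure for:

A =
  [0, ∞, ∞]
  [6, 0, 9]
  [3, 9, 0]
Closure =
  [0, ∞, ∞]
  [6, 0, 9]
  [3, 9, 0]

This is the Floyd-Warshall all-pairs shortest-path computation. For each intermediate vertex k = 0, 1, …, 2, update dist[i][j] ← min(dist[i][j], dist[i][k] + dist[k][j]). The final matrix gives, for each (i, j), the minimum total weight of any directed path from i to j (possibly empty when i = j).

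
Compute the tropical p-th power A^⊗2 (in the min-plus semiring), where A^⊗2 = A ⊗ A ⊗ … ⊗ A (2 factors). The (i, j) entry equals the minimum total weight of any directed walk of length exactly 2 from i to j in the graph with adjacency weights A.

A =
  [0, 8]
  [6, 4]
A^⊗2 =
  [0, 8]
  [6, 8]

Each entry (A^⊗2)_ij equals the minimum over all length-2 walks i = v_0 → v_1 → … → v_2 = j of Σ_t A[v_t][v_{t+1}]. For example, for (i, j) = (0, 1) we minimise over 2 possible intermediate vertex sequences; the minimum is 8, attained along the walk 0 → 0 → 1.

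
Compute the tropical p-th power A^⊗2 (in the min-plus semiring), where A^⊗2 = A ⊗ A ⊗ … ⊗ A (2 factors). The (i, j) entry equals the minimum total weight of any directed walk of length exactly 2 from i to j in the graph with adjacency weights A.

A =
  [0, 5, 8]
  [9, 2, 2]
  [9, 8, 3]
A^⊗2 =
  [0, 5, 7]
  [9, 4, 4]
  [9, 10, 6]

Each entry (A^⊗2)_ij equals the minimum over all length-2 walks i = v_0 → v_1 → … → v_2 = j of Σ_t A[v_t][v_{t+1}]. For example, for (i, j) = (0, 2) we minimise over 3 possible intermediate vertex sequences; the minimum is 7, attained along the walk 0 → 1 → 2.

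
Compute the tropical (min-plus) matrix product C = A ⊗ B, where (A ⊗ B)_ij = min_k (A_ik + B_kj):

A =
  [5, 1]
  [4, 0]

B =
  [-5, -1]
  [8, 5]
A ⊗ B =
  [0, 4]
  [-1, 3]

Apply the min-plus product entry-by-entry:
  C[0][0] = min over k of (A[0][0] + B[0][0] = 5 + -5 = 0, A[0][1] + B[1][0] = 1 + 8 = 9) = 0 (attained at k = 0)
  C[0][1] = min over k of (A[0][0] + B[0][1] = 5 + -1 = 4, A[0][1] + B[1][1] = 1 + 5 = 6) = 4 (attained at k = 0)
  C[1][0] = min over k of (A[1][0] + B[0][0] = 4 + -5 = -1, A[1][1] + B[1][0] = 0 + 8 = 8) = -1 (attained at k = 0)
  C[1][1] = min over k of (A[1][0] + B[0][1] = 4 + -1 = 3, A[1][1] + B[1][1] = 0 + 5 = 5) = 3 (attained at k = 0)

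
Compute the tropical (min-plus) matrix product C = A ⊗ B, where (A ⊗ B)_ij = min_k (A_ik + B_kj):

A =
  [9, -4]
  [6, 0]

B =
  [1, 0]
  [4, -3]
A ⊗ B =
  [0, -7]
  [4, -3]

Apply the min-plus product entry-by-entry:
  C[0][0] = min over k of (A[0][0] + B[0][0] = 9 + 1 = 10, A[0][1] + B[1][0] = -4 + 4 = 0) = 0 (attained at k = 1)
  C[0][1] = min over k of (A[0][0] + B[0][1] = 9 + 0 = 9, A[0][1] + B[1][1] = -4 + -3 = -7) = -7 (attained at k = 1)
  C[1][0] = min over k of (A[1][0] + B[0][0] = 6 + 1 = 7, A[1][1] + B[1][0] = 0 + 4 = 4) = 4 (attained at k = 1)
  C[1][1] = min over k of (A[1][0] + B[0][1] = 6 + 0 = 6, A[1][1] + B[1][1] = 0 + -3 = -3) = -3 (attained at k = 1)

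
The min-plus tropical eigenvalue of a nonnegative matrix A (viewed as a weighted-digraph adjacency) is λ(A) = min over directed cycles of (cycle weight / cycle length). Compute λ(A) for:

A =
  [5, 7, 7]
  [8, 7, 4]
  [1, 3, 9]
λ(A) = 7/2

Enumerate directed cycles and compute their means (weight / length). Sample:
  cycle 0 → 0: weight = 5, length = 1, mean = 5/1 ≈ 5.000
  cycle 1 → 1: weight = 7, length = 1, mean = 7/1 ≈ 7.000
  cycle 2 → 2: weight = 9, length = 1, mean = 9/1 ≈ 9.000
  cycle 0 → 1 → 0: weight = 15, length = 2, mean = 15/2 ≈ 7.500
  cycle 0 → 2 → 0: weight = 8, length = 2, mean = 8/2 ≈ 4.000
  cycle 1 → 0 → 1: weight = 15, length = 2, mean = 15/2 ≈ 7.500
Minimum mean = 3.500, attained e.g. along the cycle 1 → 2 → 1 with weight 7 and length 2. So λ(A) = 7/2 = 7/2.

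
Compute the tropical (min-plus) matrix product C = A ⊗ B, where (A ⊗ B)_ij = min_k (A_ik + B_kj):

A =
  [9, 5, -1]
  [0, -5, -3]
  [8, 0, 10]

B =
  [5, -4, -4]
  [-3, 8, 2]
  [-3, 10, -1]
A ⊗ B =
  [-4, 5, -2]
  [-8, -4, -4]
  [-3, 4, 2]

Apply the min-plus product entry-by-entry:
  C[0][0] = min over k of (A[0][0] + B[0][0] = 9 + 5 = 14, A[0][1] + B[1][0] = 5 + -3 = 2, A[0][2] + B[2][0] = -1 + -3 = -4) = -4 (attained at k = 2)
  C[0][1] = min over k of (A[0][0] + B[0][1] = 9 + -4 = 5, A[0][1] + B[1][1] = 5 + 8 = 13, A[0][2] + B[2][1] = -1 + 10 = 9) = 5 (attained at k = 0)
  C[0][2] = min over k of (A[0][0] + B[0][2] = 9 + -4 = 5, A[0][1] + B[1][2] = 5 + 2 = 7, A[0][2] + B[2][2] = -1 + -1 = -2) = -2 (attained at k = 2)
  C[1][0] = min over k of (A[1][0] + B[0][0] = 0 + 5 = 5, A[1][1] + B[1][0] = -5 + -3 = -8, A[1][2] + B[2][0] = -3 + -3 = -6) = -8 (attained at k = 1)
  C[1][1] = min over k of (A[1][0] + B[0][1] = 0 + -4 = -4, A[1][1] + B[1][1] = -5 + 8 = 3, A[1][2] + B[2][1] = -3 + 10 = 7) = -4 (attained at k = 0)
  C[1][2] = min over k of (A[1][0] + B[0][2] = 0 + -4 = -4, A[1][1] + B[1][2] = -5 + 2 = -3, A[1][2] + B[2][2] = -3 + -1 = -4) = -4 (attained at k = 0)
  C[2][0] = min over k of (A[2][0] + B[0][0] = 8 + 5 = 13, A[2][1] + B[1][0] = 0 + -3 = -3, A[2][2] + B[2][0] = 10 + -3 = 7) = -3 (attained at k = 1)
  C[2][1] = min over k of (A[2][0] + B[0][1] = 8 + -4 = 4, A[2][1] + B[1][1] = 0 + 8 = 8, A[2][2] + B[2][1] = 10 + 10 = 20) = 4 (attained at k = 0)
  C[2][2] = min over k of (A[2][0] + B[0][2] = 8 + -4 = 4, A[2][1] + B[1][2] = 0 + 2 = 2, A[2][2] + B[2][2] = 10 + -1 = 9) = 2 (attained at k = 1)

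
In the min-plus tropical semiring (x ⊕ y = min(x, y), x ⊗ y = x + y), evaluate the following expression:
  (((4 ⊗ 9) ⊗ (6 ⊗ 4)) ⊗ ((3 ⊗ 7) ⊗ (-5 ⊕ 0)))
(((4 ⊗ 9) ⊗ (6 ⊗ 4)) ⊗ ((3 ⊗ 7) ⊗ (-5 ⊕ 0))) = 28

Expand innermost to outermost. Recall ⊕ takes the minimum of its arguments and ⊗ takes their sum. Working out the expression (((4 ⊗ 9) ⊗ (6 ⊗ 4)) ⊗ ((3 ⊗ 7) ⊗ (-5 ⊕ 0))) gives 28.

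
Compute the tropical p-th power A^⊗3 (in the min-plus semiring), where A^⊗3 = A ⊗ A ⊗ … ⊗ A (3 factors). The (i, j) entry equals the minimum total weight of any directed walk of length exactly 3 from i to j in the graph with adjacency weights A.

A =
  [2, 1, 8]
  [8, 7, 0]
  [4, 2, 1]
A^⊗3 =
  [5, 3, 2]
  [5, 3, 2]
  [6, 4, 3]

Each entry (A^⊗3)_ij equals the minimum over all length-3 walks i = v_0 → v_1 → … → v_3 = j of Σ_t A[v_t][v_{t+1}]. For example, for (i, j) = (0, 2) we minimise over 9 possible intermediate vertex sequences; the minimum is 2, attained along the walk 0 → 1 → 2 → 2.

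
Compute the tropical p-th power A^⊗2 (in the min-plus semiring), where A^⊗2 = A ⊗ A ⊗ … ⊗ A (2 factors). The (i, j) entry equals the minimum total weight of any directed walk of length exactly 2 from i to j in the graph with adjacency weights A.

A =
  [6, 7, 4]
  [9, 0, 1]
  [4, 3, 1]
A^⊗2 =
  [8, 7, 5]
  [5, 0, 1]
  [5, 3, 2]

Each entry (A^⊗2)_ij equals the minimum over all length-2 walks i = v_0 → v_1 → … → v_2 = j of Σ_t A[v_t][v_{t+1}]. For example, for (i, j) = (0, 2) we minimise over 3 possible intermediate vertex sequences; the minimum is 5, attained along the walk 0 → 2 → 2.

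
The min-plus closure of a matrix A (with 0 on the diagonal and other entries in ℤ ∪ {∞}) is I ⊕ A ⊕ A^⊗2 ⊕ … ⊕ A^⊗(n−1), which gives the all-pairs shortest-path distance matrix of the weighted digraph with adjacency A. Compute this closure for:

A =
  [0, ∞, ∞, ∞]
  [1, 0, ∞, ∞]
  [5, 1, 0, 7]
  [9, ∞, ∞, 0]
Closure =
  [0, ∞, ∞, ∞]
  [1, 0, ∞, ∞]
  [2, 1, 0, 7]
  [9, ∞, ∞, 0]

This is the Floyd-Warshall all-pairs shortest-path computation. For each intermediate vertex k = 0, 1, …, 3, update dist[i][j] ← min(dist[i][j], dist[i][k] + dist[k][j]). The final matrix gives, for each (i, j), the minimum total weight of any directed path from i to j (possibly empty when i = j).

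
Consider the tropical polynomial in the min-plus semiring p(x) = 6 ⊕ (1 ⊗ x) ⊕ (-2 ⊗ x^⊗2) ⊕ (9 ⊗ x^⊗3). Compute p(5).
p(5) = 6

A tropical monomial a ⊗ x^⊗i evaluates to a + i · x. Evaluating each term at x = 5:
  Term 0 contributes 6 + 0 · 5 = 6
  Term 1 contributes 1 + 1 · 5 = 6
  Term 2 contributes -2 + 2 · 5 = 8
  Term 3 contributes 9 + 3 · 5 = 24
p(5) = ⊕ of these = min[6, 6, 8, 24] = 6.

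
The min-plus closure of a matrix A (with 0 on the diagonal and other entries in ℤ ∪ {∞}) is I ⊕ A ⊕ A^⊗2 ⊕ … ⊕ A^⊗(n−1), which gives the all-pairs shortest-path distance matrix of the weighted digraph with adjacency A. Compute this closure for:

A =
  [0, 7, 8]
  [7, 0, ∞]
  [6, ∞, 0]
Closure =
  [0, 7, 8]
  [7, 0, 15]
  [6, 13, 0]

This is the Floyd-Warshall all-pairs shortest-path computation. For each intermediate vertex k = 0, 1, …, 2, update dist[i][j] ← min(dist[i][j], dist[i][k] + dist[k][j]). The final matrix gives, for each (i, j), the minimum total weight of any directed path from i to j (possibly empty when i = j).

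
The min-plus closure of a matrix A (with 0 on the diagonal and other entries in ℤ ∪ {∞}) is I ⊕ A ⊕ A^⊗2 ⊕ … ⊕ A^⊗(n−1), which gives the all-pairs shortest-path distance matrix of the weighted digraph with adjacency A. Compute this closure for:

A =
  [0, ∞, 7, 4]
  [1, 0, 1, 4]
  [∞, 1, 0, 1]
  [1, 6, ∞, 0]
Closure =
  [0, 8, 7, 4]
  [1, 0, 1, 2]
  [2, 1, 0, 1]
  [1, 6, 7, 0]

This is the Floyd-Warshall all-pairs shortest-path computation. For each intermediate vertex k = 0, 1, …, 3, update dist[i][j] ← min(dist[i][j], dist[i][k] + dist[k][j]). The final matrix gives, for each (i, j), the minimum total weight of any directed path from i to j (possibly empty when i = j).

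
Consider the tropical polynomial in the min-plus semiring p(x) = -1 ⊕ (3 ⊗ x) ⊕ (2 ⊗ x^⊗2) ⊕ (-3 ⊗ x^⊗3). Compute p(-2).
p(-2) = -9

A tropical monomial a ⊗ x^⊗i evaluates to a + i · x. Evaluating each term at x = -2:
  Term 0 contributes -1 + 0 · -2 = -1
  Term 1 contributes 3 + 1 · -2 = 1
  Term 2 contributes 2 + 2 · -2 = -2
  Term 3 contributes -3 + 3 · -2 = -9
p(-2) = ⊕ of these = min[-1, 1, -2, -9] = -9.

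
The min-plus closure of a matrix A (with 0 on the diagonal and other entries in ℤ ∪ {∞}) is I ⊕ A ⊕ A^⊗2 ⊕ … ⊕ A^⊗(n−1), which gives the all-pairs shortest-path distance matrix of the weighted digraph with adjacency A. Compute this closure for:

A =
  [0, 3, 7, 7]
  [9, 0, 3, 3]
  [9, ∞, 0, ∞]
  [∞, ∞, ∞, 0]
Closure =
  [0, 3, 6, 6]
  [9, 0, 3, 3]
  [9, 12, 0, 15]
  [∞, ∞, ∞, 0]

This is the Floyd-Warshall all-pairs shortest-path computation. For each intermediate vertex k = 0, 1, …, 3, update dist[i][j] ← min(dist[i][j], dist[i][k] + dist[k][j]). The final matrix gives, for each (i, j), the minimum total weight of any directed path from i to j (possibly empty when i = j).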